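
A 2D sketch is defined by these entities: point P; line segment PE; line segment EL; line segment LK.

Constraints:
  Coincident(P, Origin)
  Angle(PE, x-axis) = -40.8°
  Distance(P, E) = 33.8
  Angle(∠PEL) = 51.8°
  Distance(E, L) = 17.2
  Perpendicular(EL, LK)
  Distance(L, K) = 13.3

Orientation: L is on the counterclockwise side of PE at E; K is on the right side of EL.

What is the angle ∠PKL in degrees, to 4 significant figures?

5.306°

P is at the origin; PE runs at -40.8° with length 33.8, so E = 33.8·(cos -40.8°, sin -40.8°) = (25.59, -22.09). ∠PEL = 51.8°, so EL runs at -40.8° + (180° − 51.8°) = 87.40° from the x-axis; with |EL| = 17.2, L = E + 17.2·(cos 87.40°, sin 87.40°) = (26.37, -4.903). EL is perpendicular to LK; with |LK| = 13.3 on the right of EL, K = L + 13.3·(0.9990, -0.04536) = (39.65, -5.507). Then cos ∠PKL = KP·KL / (|KP||KL|), giving 5.306°.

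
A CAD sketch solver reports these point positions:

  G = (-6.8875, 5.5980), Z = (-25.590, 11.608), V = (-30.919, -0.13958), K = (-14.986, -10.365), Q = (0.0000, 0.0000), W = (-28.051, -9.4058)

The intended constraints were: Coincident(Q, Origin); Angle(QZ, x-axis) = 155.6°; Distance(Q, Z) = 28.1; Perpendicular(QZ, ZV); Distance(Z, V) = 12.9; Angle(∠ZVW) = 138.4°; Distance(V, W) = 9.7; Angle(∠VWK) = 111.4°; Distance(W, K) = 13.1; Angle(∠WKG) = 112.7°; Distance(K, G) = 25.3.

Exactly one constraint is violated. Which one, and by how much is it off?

Distance(K, G) = 25.3 — off by 7.40.

Q = (0.00, 0.00) ✓; QZ at 155.6° ✓; |QZ| = 28.10 ✓; ∠(QZ, ZV) = 90.00° ✓; |ZV| = 12.90 ✓; ∠ZVW = 138.4° ✓; |VW| = 9.700 ✓; ∠VWK = 111.4° ✓; |WK| = 13.10 ✓; ∠WKG = 112.7° ✓; |KG| = 17.90 ✗.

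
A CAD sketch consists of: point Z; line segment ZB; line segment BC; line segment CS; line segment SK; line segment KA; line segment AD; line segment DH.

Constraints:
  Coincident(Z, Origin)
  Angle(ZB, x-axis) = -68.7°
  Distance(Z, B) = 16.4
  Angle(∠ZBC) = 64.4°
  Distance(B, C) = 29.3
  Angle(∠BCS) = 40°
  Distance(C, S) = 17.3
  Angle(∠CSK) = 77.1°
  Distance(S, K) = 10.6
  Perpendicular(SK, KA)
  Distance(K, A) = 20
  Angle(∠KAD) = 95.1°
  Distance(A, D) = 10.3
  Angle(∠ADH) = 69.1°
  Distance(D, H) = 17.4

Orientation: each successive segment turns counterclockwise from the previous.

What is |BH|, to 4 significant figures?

18.07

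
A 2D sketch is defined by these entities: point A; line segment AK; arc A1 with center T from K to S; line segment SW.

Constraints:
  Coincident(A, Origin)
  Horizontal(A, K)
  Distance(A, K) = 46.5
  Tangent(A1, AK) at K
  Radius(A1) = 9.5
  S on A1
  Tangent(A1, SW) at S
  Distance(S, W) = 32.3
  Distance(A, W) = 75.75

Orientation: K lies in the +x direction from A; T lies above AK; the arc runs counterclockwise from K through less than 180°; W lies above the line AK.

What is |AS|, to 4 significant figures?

55.82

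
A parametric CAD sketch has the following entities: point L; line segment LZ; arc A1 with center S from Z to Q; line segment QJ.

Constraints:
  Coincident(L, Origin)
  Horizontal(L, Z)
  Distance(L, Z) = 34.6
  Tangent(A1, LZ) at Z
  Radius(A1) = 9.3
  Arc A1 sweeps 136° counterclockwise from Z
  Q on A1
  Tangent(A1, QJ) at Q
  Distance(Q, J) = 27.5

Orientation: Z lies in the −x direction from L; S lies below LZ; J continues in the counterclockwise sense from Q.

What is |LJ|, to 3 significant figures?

41.0

L is at the origin; LZ is horizontal with |LZ| = 34.6 and Z on the −x side, so Z = (-34.6, 0.00). Tangency of A1 to LZ means the radius SZ is perpendicular to LZ, so S = Z + (0, -9.3) = (-34.6, -9.30). On A1, Z sits at bearing 90° from S; a 136° counterclockwise sweep puts Q at bearing 226°, so Q = S + 9.3·(cos 226°, sin 226°) = (-41.1, -16.0). Since A1 is tangent to QJ there, SQ ⟂ QJ, so QJ runs along (−sin 226°, cos 226°); with |QJ| = 27.5, J = (-21.3, -35.1). Then |LJ| = |J − L| = 41.0.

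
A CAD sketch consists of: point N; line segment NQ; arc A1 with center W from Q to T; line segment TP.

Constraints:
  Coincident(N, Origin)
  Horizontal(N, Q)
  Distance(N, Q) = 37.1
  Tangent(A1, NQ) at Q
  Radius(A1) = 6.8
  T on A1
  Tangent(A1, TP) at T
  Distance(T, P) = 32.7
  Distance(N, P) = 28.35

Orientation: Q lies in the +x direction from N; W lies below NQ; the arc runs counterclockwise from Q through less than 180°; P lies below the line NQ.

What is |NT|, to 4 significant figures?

32.14

Checks: ∠(WQ, QN) = 90.00° ✓; |WT| = 6.800 ✓; ∠(WT, TP) = 90.00° ✓; |TP| = 32.70 ✓; |NP| = 28.35 ✓.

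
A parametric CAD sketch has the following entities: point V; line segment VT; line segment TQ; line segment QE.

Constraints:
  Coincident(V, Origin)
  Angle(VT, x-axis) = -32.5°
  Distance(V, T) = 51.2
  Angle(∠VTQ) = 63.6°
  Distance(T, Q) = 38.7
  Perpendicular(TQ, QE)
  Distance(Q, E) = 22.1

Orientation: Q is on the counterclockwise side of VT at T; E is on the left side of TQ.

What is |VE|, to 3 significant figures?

28.6

∠VTQ = 63.6°, so TQ runs at -32.5° + (180° − 63.6°) = 83.9° from the x-axis; with |TQ| = 38.7, Q = T + 38.7·(cos 83.9°, sin 83.9°) = (47.3, 11.0). TQ is perpendicular to QE; with |QE| = 22.1 on the left of TQ, E = Q + 22.1·(-0.994, 0.106) = (25.3, 13.3). Then |VE| = |E − V| = 28.6.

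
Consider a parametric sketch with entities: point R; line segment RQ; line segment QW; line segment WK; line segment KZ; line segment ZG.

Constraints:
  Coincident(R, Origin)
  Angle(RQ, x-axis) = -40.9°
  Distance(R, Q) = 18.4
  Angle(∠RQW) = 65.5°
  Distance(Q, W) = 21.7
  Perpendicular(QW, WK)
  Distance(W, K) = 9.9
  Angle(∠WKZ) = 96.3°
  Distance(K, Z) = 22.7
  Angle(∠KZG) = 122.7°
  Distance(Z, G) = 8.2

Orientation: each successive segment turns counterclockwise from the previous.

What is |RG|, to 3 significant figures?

17.4

∠WKZ = 96.3° gives KZ at -113° from the x-axis; with |KZ| = 22.7, Z = (1.78, -9.38). ∠KZG = 122.7° gives ZG at -55.4° from the x-axis; with |ZG| = 8.2, G = (6.43, -16.1). Then |RG| = |G − R| = 17.4.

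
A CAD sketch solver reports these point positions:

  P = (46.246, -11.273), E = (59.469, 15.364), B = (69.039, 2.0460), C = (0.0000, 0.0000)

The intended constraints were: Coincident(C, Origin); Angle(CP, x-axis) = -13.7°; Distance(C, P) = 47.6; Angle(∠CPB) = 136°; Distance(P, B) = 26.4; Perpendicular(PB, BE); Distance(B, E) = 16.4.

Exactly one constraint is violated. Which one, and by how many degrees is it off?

Perpendicular(PB, BE) — off by 5.40°.

C = (0.00, 0.00) ✓; CP at -13.70° ✓; |CP| = 47.60 ✓; ∠CPB = 136.0° ✓; |PB| = 26.40 ✓; ∠(PB, BE) = 95.40° ✗; |BE| = 16.40 ✓.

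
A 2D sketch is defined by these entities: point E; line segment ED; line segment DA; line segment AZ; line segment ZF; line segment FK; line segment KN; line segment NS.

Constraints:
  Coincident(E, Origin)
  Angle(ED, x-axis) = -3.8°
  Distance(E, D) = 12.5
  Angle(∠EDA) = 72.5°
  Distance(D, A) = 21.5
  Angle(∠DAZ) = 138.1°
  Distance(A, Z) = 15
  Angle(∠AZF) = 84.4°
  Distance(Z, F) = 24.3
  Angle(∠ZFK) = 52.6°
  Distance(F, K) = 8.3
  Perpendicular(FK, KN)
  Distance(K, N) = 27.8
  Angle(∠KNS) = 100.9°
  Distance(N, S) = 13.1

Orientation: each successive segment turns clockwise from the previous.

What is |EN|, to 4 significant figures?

38.13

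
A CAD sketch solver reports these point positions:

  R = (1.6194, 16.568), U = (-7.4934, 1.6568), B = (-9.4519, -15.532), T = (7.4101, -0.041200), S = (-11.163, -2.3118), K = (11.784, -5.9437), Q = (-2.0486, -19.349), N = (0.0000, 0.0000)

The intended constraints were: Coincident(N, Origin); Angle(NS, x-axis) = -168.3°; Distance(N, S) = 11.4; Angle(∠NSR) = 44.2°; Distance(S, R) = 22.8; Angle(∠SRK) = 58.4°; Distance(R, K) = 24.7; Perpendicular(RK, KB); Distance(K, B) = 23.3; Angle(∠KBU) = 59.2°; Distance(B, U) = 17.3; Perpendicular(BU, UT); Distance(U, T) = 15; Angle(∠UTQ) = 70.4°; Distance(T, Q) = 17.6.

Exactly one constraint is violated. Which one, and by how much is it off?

Distance(T, Q) = 17.6 — off by 3.90.

N = (0.00, 0.00) ✓; NS at -168.3° ✓; |NS| = 11.40 ✓; ∠NSR = 44.20° ✓; |SR| = 22.80 ✓; ∠SRK = 58.40° ✓; |RK| = 24.70 ✓; ∠(RK, KB) = 90.00° ✓; |KB| = 23.30 ✓; ∠KBU = 59.20° ✓; |BU| = 17.30 ✓; ∠(BU, UT) = 90.00° ✓; |UT| = 15.00 ✓; ∠UTQ = 70.40° ✓; |TQ| = 21.50 ✗.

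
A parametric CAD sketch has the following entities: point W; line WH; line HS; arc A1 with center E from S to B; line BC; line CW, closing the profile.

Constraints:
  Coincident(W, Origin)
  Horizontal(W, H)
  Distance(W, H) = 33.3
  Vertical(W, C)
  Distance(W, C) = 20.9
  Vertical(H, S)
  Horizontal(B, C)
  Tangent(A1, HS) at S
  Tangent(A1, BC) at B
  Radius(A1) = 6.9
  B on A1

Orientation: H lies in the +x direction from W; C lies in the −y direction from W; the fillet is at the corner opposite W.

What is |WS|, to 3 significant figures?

36.1

W is at the origin; WH is horizontal with |WH| = 33.3 and H on the +x side, so H = (33.3, 0.00). WC is vertical with |WC| = 20.9 and C on the −y side, so C = (0.00, -20.9). The virtual corner opposite W is at (33.3, -20.9). A1 meets HS tangentially, so ES is at right angles to HS and the tangent condition forces EB to be normal to BC, with radius 6.9, so the center E sits 6.9 in from both sides at E = (26.4, -14.0). That places the tangent points at S = (33.3, -14.0) on HS and B = (26.4, -20.9) on BC. Then |WS| = |S − W| = 36.1.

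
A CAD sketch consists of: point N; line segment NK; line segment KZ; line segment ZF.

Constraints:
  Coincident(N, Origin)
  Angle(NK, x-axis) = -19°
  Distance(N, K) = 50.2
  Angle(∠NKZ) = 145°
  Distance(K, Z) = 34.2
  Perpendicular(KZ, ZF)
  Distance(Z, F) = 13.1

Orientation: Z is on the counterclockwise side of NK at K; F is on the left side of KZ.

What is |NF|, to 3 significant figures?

76.9

N is at the origin; NK runs at -19.0° with length 50.2, so K = 50.2·(cos -19.0°, sin -19.0°) = (47.5, -16.3). ∠NKZ = 145.0°, so KZ runs at -19.0° + (180° − 145.0°) = 16.0° from the x-axis; with |KZ| = 34.2, Z = K + 34.2·(cos 16.0°, sin 16.0°) = (80.3, -6.92). The perpendicularity gives ZF at right angles to KZ; with |ZF| = 13.1 on the left of KZ, F = Z + 13.1·(-0.276, 0.961) = (76.7, 5.68). Then |NF| = |F − N| = 76.9.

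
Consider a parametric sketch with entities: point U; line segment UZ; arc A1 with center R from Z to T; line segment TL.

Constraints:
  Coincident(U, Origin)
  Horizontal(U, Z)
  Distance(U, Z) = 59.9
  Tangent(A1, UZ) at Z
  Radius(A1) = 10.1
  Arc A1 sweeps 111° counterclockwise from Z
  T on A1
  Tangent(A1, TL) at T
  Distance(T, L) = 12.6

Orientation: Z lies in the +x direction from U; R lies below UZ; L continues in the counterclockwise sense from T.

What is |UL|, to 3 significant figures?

60.6

U is at the origin; UZ is horizontal with |UZ| = 59.9 and Z on the +x side, so Z = (59.9, 0.00). Since A1 is tangent to UZ there, RZ ⟂ UZ, so R = Z + (0, -10.1) = (59.9, -10.1). On A1, Z sits at bearing 90° from R; a 111° counterclockwise sweep puts T at bearing 201°, so T = R + 10.1·(cos 201°, sin 201°) = (50.5, -13.7). A1 meets TL tangentially, so RT is at right angles to TL, so TL runs along (−sin 201°, cos 201°); with |TL| = 12.6, L = (55.0, -25.5). Then |UL| = |L − U| = 60.6.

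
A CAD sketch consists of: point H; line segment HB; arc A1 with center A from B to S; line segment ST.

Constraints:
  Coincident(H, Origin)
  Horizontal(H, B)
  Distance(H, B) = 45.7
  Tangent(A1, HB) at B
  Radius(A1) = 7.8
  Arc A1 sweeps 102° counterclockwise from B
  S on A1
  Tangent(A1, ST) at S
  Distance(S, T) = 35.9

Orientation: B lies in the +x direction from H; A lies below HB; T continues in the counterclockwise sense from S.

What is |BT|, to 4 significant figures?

44.54

On A1, B sits at bearing 90° from A; a 102° counterclockwise sweep puts S at bearing 192°, so S = A + 7.8·(cos 192°, sin 192°) = (38.07, -9.422). A1 meets ST tangentially, so AS is at right angles to ST, so ST runs along (−sin 192°, cos 192°); with |ST| = 35.9, T = (45.53, -44.54). Then |BT| = |T − B| = 44.54.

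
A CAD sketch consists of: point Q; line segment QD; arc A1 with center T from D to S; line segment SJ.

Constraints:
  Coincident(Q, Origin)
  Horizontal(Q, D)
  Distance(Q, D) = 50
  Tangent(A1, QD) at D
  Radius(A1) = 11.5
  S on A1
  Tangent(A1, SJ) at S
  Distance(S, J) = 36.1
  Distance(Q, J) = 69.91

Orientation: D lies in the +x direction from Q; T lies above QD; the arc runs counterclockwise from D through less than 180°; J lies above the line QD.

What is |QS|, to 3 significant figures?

62.8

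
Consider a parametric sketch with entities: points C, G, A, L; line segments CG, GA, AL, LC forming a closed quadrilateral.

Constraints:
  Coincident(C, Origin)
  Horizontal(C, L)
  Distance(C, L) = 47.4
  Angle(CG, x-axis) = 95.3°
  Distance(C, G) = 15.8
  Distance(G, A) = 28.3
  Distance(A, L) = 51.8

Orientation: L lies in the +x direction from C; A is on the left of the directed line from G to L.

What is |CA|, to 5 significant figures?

41.877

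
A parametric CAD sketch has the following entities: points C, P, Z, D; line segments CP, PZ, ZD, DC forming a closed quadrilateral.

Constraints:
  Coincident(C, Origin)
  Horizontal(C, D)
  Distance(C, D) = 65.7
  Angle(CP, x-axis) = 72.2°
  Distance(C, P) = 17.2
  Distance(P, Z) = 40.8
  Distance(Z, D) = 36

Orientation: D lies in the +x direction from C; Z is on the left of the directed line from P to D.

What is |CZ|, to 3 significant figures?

52.7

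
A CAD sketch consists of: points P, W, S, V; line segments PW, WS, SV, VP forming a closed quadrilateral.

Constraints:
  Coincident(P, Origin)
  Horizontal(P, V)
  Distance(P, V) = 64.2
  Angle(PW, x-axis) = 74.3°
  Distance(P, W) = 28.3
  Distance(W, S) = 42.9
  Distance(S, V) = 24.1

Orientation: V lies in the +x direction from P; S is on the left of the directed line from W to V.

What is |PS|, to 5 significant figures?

53.447

P is at the origin; PV is horizontal with |PV| = 64.2 and V in +x, so V = (64.2, 0). PW runs at 74.3° with |PW| = 28.3, so W = (7.6580, 27.244). S is determined by |WS| = 42.9 and |SV| = 24.1 together: it lies at the intersection of circle(W, 42.9) and circle(V, 24.1). With |WV| = 62.763, the foot of the radical line on WV is 41.416 from W and the perpendicular offset is √(42.9² − 41.416²) = 11.185. Taking the left-of-WV solution: S = (49.824, 19.343).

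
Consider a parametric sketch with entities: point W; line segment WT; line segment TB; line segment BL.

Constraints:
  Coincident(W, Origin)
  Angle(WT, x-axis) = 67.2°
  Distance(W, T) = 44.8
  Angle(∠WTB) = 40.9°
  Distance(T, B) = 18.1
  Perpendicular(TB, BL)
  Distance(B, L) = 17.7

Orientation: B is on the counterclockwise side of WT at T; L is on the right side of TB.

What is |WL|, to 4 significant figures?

49.60

∠WTB = 40.9°, so TB runs at 67.2° + (180° − 40.9°) = 206.3° from the x-axis; with |TB| = 18.1, B = T + 18.1·(cos 206.3°, sin 206.3°) = (1.134, 33.28). TB is perpendicular to BL; with |BL| = 17.7 on the right of TB, L = B + 17.7·(-0.4431, 0.8965) = (-6.708, 49.15). Then |WL| = |L − W| = 49.60.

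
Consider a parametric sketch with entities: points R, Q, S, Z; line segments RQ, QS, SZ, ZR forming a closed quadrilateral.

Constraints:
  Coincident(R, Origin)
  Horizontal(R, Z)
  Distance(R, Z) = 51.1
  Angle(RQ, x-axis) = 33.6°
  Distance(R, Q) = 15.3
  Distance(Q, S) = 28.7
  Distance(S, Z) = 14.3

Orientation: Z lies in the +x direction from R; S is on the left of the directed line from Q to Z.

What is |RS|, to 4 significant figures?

42.68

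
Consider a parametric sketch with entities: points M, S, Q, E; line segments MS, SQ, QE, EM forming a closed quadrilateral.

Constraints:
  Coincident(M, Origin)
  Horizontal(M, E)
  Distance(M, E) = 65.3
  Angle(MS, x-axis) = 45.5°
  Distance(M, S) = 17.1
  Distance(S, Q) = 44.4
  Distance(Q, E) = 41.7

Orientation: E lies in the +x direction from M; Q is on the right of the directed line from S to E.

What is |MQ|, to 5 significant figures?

42.719

M is at the origin; M and E share the same y with |ME| = 65.3 and E in +x, so E = (65.3, 0). MS runs at 45.5° with |MS| = 17.1, so S = (11.986, 12.197). Q is determined by |SQ| = 44.4 and |QE| = 41.7 together: it lies at the intersection of circle(S, 44.4) and circle(E, 41.7). With |SE| = 54.692, the foot of the radical line on SE is 29.471 from S and the perpendicular offset is √(44.4² − 29.471²) = 33.209. Taking the right-of-SE solution: Q = (33.309, -26.748).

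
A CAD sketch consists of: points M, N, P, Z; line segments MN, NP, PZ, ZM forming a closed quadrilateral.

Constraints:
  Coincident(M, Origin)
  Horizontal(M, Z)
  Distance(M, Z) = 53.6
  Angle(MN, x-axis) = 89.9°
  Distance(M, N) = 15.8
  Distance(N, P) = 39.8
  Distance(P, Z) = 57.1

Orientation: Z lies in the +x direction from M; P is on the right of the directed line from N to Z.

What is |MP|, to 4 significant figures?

24.03

Checks: |NP| = 39.80 ✓; |PZ| = 57.10 ✓.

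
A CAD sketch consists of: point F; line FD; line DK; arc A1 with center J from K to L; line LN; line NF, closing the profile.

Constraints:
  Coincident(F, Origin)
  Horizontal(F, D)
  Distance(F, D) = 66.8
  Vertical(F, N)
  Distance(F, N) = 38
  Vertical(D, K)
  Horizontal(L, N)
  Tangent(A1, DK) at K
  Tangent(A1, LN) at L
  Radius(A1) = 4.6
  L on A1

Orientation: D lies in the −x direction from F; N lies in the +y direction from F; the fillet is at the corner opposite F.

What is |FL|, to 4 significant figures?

72.89

The virtual corner opposite F is at (-66.80, 38.00). A1 meets DK tangentially, so JK is at right angles to DK and tangency of A1 to LN means the radius JL is perpendicular to LN, with radius 4.6, so the center J sits 4.6 in from both sides at J = (-62.20, 33.40). That places the tangent points at K = (-66.80, 33.40) on DK and L = (-62.20, 38.00) on LN. Then |FL| = |L − F| = 72.89.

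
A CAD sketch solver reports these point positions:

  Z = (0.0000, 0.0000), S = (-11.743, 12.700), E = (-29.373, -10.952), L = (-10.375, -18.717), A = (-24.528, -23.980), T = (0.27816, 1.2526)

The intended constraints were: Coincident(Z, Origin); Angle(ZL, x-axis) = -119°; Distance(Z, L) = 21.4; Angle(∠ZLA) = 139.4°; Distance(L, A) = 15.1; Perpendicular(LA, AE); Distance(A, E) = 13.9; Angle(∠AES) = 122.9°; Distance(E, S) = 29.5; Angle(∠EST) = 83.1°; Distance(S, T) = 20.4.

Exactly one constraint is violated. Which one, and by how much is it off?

Distance(S, T) = 20.4 — off by 3.80.

Z = (0.00, 0.00) ✓; ZL at -119.0° ✓; |ZL| = 21.40 ✓; ∠ZLA = 139.4° ✓; |LA| = 15.10 ✓; ∠(LA, AE) = 90.00° ✓; |AE| = 13.90 ✓; ∠AES = 122.9° ✓; |ES| = 29.50 ✓; ∠EST = 83.10° ✓; |ST| = 16.60 ✗.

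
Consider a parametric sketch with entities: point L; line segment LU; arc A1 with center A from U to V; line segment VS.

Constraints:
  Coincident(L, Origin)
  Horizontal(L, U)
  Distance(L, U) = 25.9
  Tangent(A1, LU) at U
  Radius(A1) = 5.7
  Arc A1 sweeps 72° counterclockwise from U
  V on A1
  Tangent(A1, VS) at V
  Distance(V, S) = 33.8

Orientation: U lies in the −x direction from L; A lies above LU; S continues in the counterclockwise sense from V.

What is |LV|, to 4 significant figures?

20.85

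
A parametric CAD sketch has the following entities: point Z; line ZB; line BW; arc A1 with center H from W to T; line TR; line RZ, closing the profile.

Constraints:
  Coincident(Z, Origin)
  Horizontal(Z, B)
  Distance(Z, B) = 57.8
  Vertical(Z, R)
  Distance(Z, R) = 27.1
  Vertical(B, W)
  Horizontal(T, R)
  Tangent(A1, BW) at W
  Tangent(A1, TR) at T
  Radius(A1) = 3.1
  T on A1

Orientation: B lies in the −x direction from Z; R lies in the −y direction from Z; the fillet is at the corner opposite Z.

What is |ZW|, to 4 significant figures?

62.58

The virtual corner opposite Z is at (-57.80, -27.10). Tangency of A1 to BW means the radius HW is perpendicular to BW and since A1 is tangent to TR there, HT ⟂ TR, with radius 3.1, so the center H sits 3.1 in from both sides at H = (-54.70, -24.00). That places the tangent points at W = (-57.80, -24.00) on BW and T = (-54.70, -27.10) on TR. Then |ZW| = |W − Z| = 62.58.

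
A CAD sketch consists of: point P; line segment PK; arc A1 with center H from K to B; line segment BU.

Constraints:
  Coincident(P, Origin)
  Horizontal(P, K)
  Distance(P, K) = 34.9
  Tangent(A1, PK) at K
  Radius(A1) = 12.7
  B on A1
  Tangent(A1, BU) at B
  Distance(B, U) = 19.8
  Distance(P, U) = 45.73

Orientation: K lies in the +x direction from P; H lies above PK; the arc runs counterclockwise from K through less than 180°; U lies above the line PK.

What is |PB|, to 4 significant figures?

48.76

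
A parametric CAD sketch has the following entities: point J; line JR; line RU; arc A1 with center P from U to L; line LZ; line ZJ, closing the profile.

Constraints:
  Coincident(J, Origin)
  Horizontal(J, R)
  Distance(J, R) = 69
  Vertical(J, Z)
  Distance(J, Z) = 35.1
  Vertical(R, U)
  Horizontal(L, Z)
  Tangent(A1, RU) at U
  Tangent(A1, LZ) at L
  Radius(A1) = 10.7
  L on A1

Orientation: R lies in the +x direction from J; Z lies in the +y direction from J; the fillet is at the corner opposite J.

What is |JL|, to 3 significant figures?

68.1

The virtual corner opposite J is at (69.0, 35.1). The tangent condition forces PU to be normal to RU and the tangent condition forces PL to be normal to LZ, with radius 10.7, so the center P sits 10.7 in from both sides at P = (58.3, 24.4). That places the tangent points at U = (69.0, 24.4) on RU and L = (58.3, 35.1) on LZ. Then |JL| = |L − J| = 68.1.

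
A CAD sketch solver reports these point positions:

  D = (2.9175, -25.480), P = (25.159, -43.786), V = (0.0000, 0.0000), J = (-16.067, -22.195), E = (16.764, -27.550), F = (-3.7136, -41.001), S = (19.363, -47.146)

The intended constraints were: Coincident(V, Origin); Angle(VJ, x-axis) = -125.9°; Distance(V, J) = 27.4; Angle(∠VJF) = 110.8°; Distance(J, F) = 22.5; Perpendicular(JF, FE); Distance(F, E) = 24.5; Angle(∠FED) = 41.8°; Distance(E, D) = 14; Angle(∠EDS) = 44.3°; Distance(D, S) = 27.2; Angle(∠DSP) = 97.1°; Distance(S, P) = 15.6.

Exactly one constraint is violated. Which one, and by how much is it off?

Distance(S, P) = 15.6 — off by 8.90.

V = (0.00, 0.00) ✓; VJ at -125.9° ✓; |VJ| = 27.40 ✓; ∠VJF = 110.8° ✓; |JF| = 22.50 ✓; ∠(JF, FE) = 90.00° ✓; |FE| = 24.50 ✓; ∠FED = 41.80° ✓; |ED| = 14.00 ✓; ∠EDS = 44.30° ✓; |DS| = 27.20 ✓; ∠DSP = 97.10° ✓; |SP| = 6.699 ✗.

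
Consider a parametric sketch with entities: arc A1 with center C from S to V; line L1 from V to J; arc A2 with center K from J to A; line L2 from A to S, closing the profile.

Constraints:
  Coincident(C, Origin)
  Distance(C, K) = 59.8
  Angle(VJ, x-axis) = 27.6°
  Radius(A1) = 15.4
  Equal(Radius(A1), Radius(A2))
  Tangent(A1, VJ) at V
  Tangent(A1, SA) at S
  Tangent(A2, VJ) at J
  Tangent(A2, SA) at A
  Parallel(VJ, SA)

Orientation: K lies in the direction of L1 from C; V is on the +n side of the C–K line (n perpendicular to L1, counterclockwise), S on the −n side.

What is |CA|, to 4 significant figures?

61.75

The slot axis is L1's direction at 27.6°, so u = (cos 27.6°, sin 27.6°) = (0.8862, 0.4633) and n = (−sin 27.6°, cos 27.6°) = (-0.4633, 0.8862). C is at the origin and K lies 59.8 along u from C, so K = 59.8·u = (52.99, 27.71). Tangency of A1 to both parallel lines with radius 15.4 puts V and S at C ± 15.4·n: V = (-7.135, 13.65), S = (7.135, -13.65). Equal radii place J and A the same way about K: J = K + 15.4·n = (45.86, 41.35), A = K − 15.4·n = (60.13, 14.06). Then |CA| = |A − C| = 61.75.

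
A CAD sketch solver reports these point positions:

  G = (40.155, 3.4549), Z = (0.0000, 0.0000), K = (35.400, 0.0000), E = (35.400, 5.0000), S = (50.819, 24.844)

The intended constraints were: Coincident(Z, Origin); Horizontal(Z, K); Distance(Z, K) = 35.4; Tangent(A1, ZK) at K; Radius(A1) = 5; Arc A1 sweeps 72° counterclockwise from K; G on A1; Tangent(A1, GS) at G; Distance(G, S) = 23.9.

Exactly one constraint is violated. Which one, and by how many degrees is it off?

Tangent(A1, GS) at G — off by 8.50°.

Z = (0.00, 0.00) ✓; Z.y = 0.00, K.y = 0.00 ✓; |ZK| = 35.40 ✓; ∠(EK, KZ) = 90.00° ✓; |EK| = 5.000 ✓; bearing(E→G) − bearing(E→K) = 72.00° ✓; |EG| = 5.000 ✓; ∠(EG, GS) = 98.50° ✗; |GS| = 23.90 ✓.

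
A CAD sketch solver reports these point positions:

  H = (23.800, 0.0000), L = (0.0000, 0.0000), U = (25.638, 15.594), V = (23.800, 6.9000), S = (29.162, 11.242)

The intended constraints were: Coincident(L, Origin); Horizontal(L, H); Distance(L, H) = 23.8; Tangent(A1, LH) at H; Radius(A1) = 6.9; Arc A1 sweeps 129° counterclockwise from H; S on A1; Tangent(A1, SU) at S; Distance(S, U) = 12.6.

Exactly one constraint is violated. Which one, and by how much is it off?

Distance(S, U) = 12.6 — off by 7.00.

L = (0.00, 0.00) ✓; L.y = 0.00, H.y = 0.00 ✓; |LH| = 23.80 ✓; ∠(VH, HL) = 90.00° ✓; |VH| = 6.900 ✓; bearing(V→S) − bearing(V→H) = 129.0° ✓; |VS| = 6.900 ✓; ∠(VS, SU) = 90.00° ✓; |SU| = 5.600 ✗.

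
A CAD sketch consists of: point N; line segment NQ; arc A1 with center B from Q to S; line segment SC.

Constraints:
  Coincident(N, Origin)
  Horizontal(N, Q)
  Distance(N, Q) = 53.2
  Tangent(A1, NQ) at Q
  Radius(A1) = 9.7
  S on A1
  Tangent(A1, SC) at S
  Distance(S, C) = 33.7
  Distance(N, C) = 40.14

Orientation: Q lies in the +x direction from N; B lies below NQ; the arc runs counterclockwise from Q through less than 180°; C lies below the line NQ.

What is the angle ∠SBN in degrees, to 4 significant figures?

26.04°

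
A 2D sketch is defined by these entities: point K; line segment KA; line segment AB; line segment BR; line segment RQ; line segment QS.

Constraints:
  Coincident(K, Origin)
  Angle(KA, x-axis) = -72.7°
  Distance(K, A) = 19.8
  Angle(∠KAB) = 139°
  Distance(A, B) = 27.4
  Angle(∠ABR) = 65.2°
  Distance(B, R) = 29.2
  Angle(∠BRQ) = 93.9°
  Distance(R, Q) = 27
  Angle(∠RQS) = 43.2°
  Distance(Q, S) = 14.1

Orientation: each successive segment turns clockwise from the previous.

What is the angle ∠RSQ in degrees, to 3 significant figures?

107°

∠BRQ = 93.9° gives RQ at 45.4° from the x-axis; with |RQ| = 27.0, Q = (-5.52, -2.90). ∠RQS = 43.2° gives QS at -91.4° from the x-axis; with |QS| = 14.1, S = (-5.86, -17.0). Then cos ∠RSQ = SR·SQ / (|SR||SQ|), giving 107°.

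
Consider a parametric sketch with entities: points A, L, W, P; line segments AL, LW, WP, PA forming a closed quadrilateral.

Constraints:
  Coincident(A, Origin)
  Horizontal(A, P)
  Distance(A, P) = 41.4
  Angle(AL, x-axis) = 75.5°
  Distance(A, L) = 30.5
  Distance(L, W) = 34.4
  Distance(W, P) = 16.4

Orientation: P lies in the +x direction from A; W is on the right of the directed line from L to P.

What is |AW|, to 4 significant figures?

25.00

A is at the origin; AP is horizontal with |AP| = 41.4 and P in +x, so P = (41.4, 0). AL runs at 75.5° with |AL| = 30.5, so L = (7.637, 29.53). W is determined by |LW| = 34.4 and |WP| = 16.4 together: it lies at the intersection of circle(L, 34.4) and circle(P, 16.4). With |LP| = 44.85, the foot of the radical line on LP is 32.62 from L and the perpendicular offset is √(34.4² − 32.62²) = 10.92. Taking the right-of-LP solution: W = (25.00, -0.1673).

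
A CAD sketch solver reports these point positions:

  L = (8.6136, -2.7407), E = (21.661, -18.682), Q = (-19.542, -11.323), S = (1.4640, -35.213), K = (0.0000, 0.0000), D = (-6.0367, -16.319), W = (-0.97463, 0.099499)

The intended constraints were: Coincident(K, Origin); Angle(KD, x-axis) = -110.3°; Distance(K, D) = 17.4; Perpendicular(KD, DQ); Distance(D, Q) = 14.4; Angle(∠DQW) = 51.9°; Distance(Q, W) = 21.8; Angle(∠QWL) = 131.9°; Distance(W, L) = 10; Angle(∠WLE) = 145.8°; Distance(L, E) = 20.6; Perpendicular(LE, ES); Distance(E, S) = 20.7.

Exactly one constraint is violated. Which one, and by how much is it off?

Distance(E, S) = 20.7 — off by 5.40.

K = (0.00, 0.00) ✓; KD at -110.3° ✓; |KD| = 17.40 ✓; ∠(KD, DQ) = 90.00° ✓; |DQ| = 14.40 ✓; ∠DQW = 51.90° ✓; |QW| = 21.80 ✓; ∠QWL = 131.9° ✓; |WL| = 10.00 ✓; ∠WLE = 145.8° ✓; |LE| = 20.60 ✓; ∠(LE, ES) = 90.00° ✓; |ES| = 26.10 ✗.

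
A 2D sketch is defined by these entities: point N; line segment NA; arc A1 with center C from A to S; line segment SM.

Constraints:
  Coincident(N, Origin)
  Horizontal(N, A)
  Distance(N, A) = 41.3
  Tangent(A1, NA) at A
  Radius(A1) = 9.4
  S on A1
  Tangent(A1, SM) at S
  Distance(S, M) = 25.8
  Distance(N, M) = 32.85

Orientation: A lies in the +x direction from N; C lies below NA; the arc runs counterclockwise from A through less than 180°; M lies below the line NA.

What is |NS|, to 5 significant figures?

33.618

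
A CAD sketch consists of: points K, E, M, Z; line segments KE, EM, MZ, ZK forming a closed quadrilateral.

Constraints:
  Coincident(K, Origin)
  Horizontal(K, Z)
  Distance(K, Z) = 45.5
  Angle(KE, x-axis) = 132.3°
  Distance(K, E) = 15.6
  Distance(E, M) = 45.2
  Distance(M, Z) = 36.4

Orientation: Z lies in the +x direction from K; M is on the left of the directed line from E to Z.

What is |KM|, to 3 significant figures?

44.0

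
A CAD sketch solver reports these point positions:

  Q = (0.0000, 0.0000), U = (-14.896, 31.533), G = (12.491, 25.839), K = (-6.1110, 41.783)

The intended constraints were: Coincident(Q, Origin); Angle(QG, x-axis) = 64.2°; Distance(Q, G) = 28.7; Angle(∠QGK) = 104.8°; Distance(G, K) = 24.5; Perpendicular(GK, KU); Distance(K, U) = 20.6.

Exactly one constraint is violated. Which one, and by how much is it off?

Distance(K, U) = 20.6 — off by 7.10.

Q = (0.00, 0.00) ✓; QG at 64.20° ✓; |QG| = 28.70 ✓; ∠QGK = 104.8° ✓; |GK| = 24.50 ✓; ∠(GK, KU) = 90.00° ✓; |KU| = 13.50 ✗.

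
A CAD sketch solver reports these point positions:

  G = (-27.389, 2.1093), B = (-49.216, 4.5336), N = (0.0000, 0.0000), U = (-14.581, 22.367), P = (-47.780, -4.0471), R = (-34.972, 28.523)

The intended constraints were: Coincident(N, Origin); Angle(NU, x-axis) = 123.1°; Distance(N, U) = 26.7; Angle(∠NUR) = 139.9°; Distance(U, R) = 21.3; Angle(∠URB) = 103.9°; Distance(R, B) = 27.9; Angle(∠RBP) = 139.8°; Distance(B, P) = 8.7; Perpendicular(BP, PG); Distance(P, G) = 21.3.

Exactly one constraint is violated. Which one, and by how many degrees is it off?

Perpendicular(BP, PG) — off by 7.30°.

N = (0.00, 0.00) ✓; NU at 123.1° ✓; |NU| = 26.70 ✓; ∠NUR = 139.9° ✓; |UR| = 21.30 ✓; ∠URB = 103.9° ✓; |RB| = 27.90 ✓; ∠RBP = 139.8° ✓; |BP| = 8.700 ✓; ∠(BP, PG) = 97.30° ✗; |PG| = 21.30 ✓.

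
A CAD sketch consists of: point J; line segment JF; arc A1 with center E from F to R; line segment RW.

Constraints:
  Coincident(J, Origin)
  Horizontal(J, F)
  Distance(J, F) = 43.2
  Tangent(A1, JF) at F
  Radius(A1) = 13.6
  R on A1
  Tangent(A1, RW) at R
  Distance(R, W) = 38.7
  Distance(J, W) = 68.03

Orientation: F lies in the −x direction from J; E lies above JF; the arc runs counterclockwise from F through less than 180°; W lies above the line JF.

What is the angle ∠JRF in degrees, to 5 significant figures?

97.208°

Checks: |EF| = 13.60 ✓; |ER| = 13.60 ✓; ∠(ER, RW) = 90.00° ✓; |RW| = 38.70 ✓; |JW| = 68.03 ✓.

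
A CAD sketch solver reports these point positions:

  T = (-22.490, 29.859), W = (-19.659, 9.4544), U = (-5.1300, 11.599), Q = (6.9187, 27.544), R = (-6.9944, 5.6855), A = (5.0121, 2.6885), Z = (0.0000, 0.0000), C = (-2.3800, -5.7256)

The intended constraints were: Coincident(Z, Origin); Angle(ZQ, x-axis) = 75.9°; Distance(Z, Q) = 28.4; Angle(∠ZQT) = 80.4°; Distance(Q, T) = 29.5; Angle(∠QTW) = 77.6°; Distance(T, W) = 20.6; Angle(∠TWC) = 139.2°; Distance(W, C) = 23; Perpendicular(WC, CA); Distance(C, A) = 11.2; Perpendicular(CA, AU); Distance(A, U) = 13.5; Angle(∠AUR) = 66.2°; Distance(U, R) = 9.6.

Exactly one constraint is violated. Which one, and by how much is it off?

Distance(U, R) = 9.6 — off by 3.40.

Z = (0.00, 0.00) ✓; ZQ at 75.90° ✓; |ZQ| = 28.40 ✓; ∠ZQT = 80.40° ✓; |QT| = 29.50 ✓; ∠QTW = 77.60° ✓; |TW| = 20.60 ✓; ∠TWC = 139.2° ✓; |WC| = 23.00 ✓; ∠(WC, CA) = 90.00° ✓; |CA| = 11.20 ✓; ∠(CA, AU) = 90.00° ✓; |AU| = 13.50 ✓; ∠AUR = 66.20° ✓; |UR| = 6.200 ✗.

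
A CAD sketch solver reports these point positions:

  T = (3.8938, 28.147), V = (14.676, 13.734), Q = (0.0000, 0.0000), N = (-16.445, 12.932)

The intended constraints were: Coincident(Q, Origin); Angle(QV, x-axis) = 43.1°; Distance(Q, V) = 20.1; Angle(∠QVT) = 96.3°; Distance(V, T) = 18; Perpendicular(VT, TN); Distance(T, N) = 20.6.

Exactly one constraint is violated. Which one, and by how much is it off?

Distance(T, N) = 20.6 — off by 4.80.

Q = (0.00, 0.00) ✓; QV at 43.10° ✓; |QV| = 20.10 ✓; ∠QVT = 96.30° ✓; |VT| = 18.00 ✓; ∠(VT, TN) = 90.00° ✓; |TN| = 25.40 ✗.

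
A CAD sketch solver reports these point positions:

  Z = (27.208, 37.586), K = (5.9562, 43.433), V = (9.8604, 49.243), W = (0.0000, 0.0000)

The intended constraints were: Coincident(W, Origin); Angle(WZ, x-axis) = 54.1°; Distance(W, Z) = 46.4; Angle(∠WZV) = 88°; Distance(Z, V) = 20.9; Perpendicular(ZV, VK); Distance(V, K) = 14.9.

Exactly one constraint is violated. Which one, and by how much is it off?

Distance(V, K) = 14.9 — off by 7.90.

W = (0.00, 0.00) ✓; WZ at 54.10° ✓; |WZ| = 46.40 ✓; ∠WZV = 88.00° ✓; |ZV| = 20.90 ✓; ∠(ZV, VK) = 90.00° ✓; |VK| = 7.000 ✗.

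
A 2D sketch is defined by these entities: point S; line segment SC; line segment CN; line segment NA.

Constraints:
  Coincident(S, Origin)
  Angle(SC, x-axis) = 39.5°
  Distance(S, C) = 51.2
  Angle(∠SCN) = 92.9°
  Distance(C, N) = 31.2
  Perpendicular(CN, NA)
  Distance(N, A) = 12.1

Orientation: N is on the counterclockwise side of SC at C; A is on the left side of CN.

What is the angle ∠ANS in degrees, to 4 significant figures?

33.46°

S is at the origin; SC runs at 39.5° with length 51.2, so C = 51.2·(cos 39.5°, sin 39.5°) = (39.51, 32.57). ∠SCN = 92.9°, so CN runs at 39.5° + (180° − 92.9°) = 126.6° from the x-axis; with |CN| = 31.2, N = C + 31.2·(cos 126.6°, sin 126.6°) = (20.90, 57.62). CN ⟂ NA; with |NA| = 12.1 on the left of CN, A = N + 12.1·(-0.8028, -0.5962) = (11.19, 50.40). Then cos ∠ANS = NA·NS / (|NA||NS|), giving 33.46°.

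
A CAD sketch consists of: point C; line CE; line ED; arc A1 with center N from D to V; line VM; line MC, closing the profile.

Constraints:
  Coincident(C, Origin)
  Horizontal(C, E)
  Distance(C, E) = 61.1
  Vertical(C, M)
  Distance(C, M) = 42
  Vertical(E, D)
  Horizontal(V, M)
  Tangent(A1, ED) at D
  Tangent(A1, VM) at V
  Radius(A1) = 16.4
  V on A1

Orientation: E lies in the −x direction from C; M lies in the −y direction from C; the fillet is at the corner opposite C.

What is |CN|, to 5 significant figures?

51.512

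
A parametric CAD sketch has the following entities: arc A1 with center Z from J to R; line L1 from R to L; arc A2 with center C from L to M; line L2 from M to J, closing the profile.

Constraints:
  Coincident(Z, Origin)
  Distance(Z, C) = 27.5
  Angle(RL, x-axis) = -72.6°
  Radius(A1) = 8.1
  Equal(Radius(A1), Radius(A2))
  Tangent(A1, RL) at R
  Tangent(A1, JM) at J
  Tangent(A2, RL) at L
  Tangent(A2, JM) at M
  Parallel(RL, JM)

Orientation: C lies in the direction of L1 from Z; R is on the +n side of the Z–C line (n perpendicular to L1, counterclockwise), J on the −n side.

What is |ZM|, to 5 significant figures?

28.668

The slot axis is L1's direction at -72.6°, so u = (cos -72.6°, sin -72.6°) = (0.29904, -0.95424) and n = (−sin -72.6°, cos -72.6°) = (0.95424, 0.29904). Z is at the origin and C lies 27.5 along u from Z, so C = 27.5·u = (8.2236, -26.242). Tangency of A1 to both parallel lines with radius 8.1 puts R and J at Z ± 8.1·n: R = (7.7293, 2.4222), J = (-7.7293, -2.4222). Equal radii place L and M the same way about C: L = C + 8.1·n = (15.953, -23.819), M = C − 8.1·n = (0.49428, -28.664). Then |ZM| = |M − Z| = 28.668.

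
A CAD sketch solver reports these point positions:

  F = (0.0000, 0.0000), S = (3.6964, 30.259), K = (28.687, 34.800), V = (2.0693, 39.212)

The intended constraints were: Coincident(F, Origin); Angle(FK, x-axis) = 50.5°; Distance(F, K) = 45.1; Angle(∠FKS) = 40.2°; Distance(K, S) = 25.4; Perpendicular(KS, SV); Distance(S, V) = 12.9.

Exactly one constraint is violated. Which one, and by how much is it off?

Distance(S, V) = 12.9 — off by 3.80.

F = (0.00, 0.00) ✓; FK at 50.50° ✓; |FK| = 45.10 ✓; ∠FKS = 40.20° ✓; |KS| = 25.40 ✓; ∠(KS, SV) = 90.00° ✓; |SV| = 9.100 ✗.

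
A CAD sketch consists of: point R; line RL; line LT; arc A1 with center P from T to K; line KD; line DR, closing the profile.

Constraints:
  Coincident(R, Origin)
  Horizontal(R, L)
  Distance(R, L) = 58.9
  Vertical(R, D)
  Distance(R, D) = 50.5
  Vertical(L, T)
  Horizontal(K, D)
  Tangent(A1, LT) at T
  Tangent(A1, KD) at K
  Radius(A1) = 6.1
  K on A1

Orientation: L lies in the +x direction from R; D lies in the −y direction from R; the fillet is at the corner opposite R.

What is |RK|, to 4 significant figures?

73.06

R is at the origin; RL is horizontal with |RL| = 58.9 and L on the +x side, so L = (58.90, 0.000). R and D share the same x with |RD| = 50.5 and D on the −y side, so D = (0.000, -50.50). The virtual corner opposite R is at (58.90, -50.50). Tangency of A1 to LT means the radius PT is perpendicular to LT and A1 meets KD tangentially, so PK is at right angles to KD, with radius 6.1, so the center P sits 6.1 in from both sides at P = (52.80, -44.40). That places the tangent points at T = (58.90, -44.40) on LT and K = (52.80, -50.50) on KD. Then |RK| = |K − R| = 73.06.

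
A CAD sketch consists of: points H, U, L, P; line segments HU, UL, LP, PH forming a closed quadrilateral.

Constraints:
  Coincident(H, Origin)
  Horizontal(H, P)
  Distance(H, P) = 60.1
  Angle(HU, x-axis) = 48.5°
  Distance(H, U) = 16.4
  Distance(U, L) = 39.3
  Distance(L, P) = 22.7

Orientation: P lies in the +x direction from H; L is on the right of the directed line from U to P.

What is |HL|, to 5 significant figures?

43.144

H is at the origin; H and P share the same y with |HP| = 60.1 and P in +x, so P = (60.1, 0). HU runs at 48.5° with |HU| = 16.4, so U = (10.867, 12.283). L is determined by |UL| = 39.3 and |LP| = 22.7 together: it lies at the intersection of circle(U, 39.3) and circle(P, 22.7). With |UP| = 50.742, the foot of the radical line on UP is 35.513 from U and the perpendicular offset is √(39.3² − 35.513²) = 16.833. Taking the right-of-UP solution: L = (41.249, -12.646).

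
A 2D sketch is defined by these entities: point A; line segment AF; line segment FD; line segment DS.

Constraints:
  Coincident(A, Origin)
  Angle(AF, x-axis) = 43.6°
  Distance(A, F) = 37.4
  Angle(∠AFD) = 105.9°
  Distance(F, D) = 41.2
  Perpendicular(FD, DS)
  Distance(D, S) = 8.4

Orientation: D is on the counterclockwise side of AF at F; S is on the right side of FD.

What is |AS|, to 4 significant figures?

67.94

∠AFD = 105.9°, so FD runs at 43.6° + (180° − 105.9°) = 117.7° from the x-axis; with |FD| = 41.2, D = F + 41.2·(cos 117.7°, sin 117.7°) = (7.933, 62.27). FD ⟂ DS; with |DS| = 8.4 on the right of FD, S = D + 8.4·(0.8854, 0.4648) = (15.37, 66.17). Then |AS| = |S − A| = 67.94.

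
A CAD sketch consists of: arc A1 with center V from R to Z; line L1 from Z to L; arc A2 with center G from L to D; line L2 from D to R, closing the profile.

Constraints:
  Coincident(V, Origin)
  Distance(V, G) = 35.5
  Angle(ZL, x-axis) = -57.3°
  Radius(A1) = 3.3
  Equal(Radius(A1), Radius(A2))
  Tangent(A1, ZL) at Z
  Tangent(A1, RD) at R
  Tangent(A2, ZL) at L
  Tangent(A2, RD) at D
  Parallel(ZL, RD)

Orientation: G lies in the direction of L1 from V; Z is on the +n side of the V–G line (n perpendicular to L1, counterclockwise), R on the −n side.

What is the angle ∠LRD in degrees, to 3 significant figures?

10.5°

Tangency of A1 to both parallel lines with radius 3.3 puts Z and R at V ± 3.3·n: Z = (2.78, 1.78), R = (-2.78, -1.78). Equal radii place L and D the same way about G: L = G + 3.3·n = (22.0, -28.1), D = G − 3.3·n = (16.4, -31.7). Then cos ∠LRD = RL·RD / (|RL||RD|), giving 10.5°.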